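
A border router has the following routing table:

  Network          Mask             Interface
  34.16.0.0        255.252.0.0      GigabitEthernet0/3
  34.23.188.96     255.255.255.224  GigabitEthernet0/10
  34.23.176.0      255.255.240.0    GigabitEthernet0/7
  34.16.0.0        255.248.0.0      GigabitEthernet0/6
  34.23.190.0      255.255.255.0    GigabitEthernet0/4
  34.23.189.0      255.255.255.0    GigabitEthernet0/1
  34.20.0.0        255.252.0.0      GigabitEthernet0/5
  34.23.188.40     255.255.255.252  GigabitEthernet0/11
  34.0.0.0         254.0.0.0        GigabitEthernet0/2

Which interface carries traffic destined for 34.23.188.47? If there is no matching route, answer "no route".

GigabitEthernet0/7

Routes whose prefix contains 34.23.188.47:
  34.0.0.0/7 (34.0.0.0 - 35.255.255.255) -> GigabitEthernet0/2
  34.16.0.0/13 (34.16.0.0 - 34.23.255.255) -> GigabitEthernet0/6
  34.20.0.0/14 (34.20.0.0 - 34.23.255.255) -> GigabitEthernet0/5
  34.23.176.0/20 (34.23.176.0 - 34.23.191.255) -> GigabitEthernet0/7
More-specific entries that do NOT match:
  34.23.188.40/30 (34.23.188.40 - 34.23.188.43) does not contain 34.23.188.47
  34.23.188.96/27 (34.23.188.96 - 34.23.188.127) does not contain 34.23.188.47
  34.23.190.0/24 (34.23.190.0 - 34.23.190.255) does not contain 34.23.188.47
  34.23.189.0/24 (34.23.189.0 - 34.23.189.255) does not contain 34.23.188.47
Longest matching prefix is /20 -> interface GigabitEthernet0/7.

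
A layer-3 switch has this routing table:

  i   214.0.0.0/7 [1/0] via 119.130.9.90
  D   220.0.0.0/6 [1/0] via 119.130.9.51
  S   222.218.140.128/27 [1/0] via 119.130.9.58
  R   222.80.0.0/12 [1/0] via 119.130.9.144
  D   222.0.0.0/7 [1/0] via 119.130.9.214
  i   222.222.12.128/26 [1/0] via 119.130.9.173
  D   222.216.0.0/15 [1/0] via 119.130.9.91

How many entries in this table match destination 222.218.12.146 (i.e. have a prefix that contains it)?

Prefixes containing 222.218.12.146:
  220.0.0.0/6 (220.0.0.0 - 223.255.255.255)
  222.0.0.0/7 (222.0.0.0 - 223.255.255.255)
Total matching entries: 2.

2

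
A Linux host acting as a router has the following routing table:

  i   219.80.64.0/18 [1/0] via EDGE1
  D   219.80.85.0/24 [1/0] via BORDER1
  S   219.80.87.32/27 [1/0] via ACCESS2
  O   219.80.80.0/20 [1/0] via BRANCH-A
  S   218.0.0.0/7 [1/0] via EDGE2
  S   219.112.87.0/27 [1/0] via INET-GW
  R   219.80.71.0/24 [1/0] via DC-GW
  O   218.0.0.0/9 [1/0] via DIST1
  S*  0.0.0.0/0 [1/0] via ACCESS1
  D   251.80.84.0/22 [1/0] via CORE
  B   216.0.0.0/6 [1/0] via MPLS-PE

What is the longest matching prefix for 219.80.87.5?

Entries matching 219.80.87.5:
  0.0.0.0/0 (default, matches everything)
  216.0.0.0/6 (216.0.0.0 - 219.255.255.255)
  218.0.0.0/7 (218.0.0.0 - 219.255.255.255)
  219.80.64.0/18 (219.80.64.0 - 219.80.127.255)
  219.80.80.0/20 (219.80.80.0 - 219.80.95.255)
Most specific is 219.80.80.0/20.

219.80.80.0/20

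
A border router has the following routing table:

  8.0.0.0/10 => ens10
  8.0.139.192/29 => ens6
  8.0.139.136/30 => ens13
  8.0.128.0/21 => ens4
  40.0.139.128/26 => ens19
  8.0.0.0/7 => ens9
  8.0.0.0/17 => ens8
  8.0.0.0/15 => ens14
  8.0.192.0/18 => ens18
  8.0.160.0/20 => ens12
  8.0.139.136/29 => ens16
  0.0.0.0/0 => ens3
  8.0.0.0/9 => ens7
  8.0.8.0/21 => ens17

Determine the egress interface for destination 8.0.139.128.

ens14

Routes whose prefix contains 8.0.139.128:
  0.0.0.0/0 (default, matches everything) -> ens3
  8.0.0.0/7 (8.0.0.0 - 9.255.255.255) -> ens9
  8.0.0.0/9 (8.0.0.0 - 8.127.255.255) -> ens7
  8.0.0.0/10 (8.0.0.0 - 8.63.255.255) -> ens10
  8.0.0.0/15 (8.0.0.0 - 8.1.255.255) -> ens14
More-specific entries that do NOT match:
  8.0.139.136/30 (8.0.139.136 - 8.0.139.139) does not contain 8.0.139.128
  8.0.139.192/29 (8.0.139.192 - 8.0.139.199) does not contain 8.0.139.128
  8.0.139.136/29 (8.0.139.136 - 8.0.139.143) does not contain 8.0.139.128
  40.0.139.128/26 (40.0.139.128 - 40.0.139.191) does not contain 8.0.139.128
  8.0.128.0/21 (8.0.128.0 - 8.0.135.255) does not contain 8.0.139.128
  8.0.8.0/21 (8.0.8.0 - 8.0.15.255) does not contain 8.0.139.128
  8.0.160.0/20 (8.0.160.0 - 8.0.175.255) does not contain 8.0.139.128
  8.0.192.0/18 (8.0.192.0 - 8.0.255.255) does not contain 8.0.139.128
  8.0.0.0/17 (8.0.0.0 - 8.0.127.255) does not contain 8.0.139.128
Longest matching prefix is /15 -> interface ens14.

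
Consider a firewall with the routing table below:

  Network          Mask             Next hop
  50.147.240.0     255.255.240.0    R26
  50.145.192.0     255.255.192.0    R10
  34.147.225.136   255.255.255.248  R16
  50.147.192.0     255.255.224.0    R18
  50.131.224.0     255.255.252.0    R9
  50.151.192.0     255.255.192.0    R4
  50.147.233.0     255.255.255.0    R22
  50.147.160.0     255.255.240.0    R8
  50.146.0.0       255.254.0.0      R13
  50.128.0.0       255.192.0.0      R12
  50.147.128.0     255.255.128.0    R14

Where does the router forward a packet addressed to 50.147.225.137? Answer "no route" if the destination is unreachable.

R14

Routes whose prefix contains 50.147.225.137:
  50.128.0.0/10 (50.128.0.0 - 50.191.255.255) -> R12
  50.146.0.0/15 (50.146.0.0 - 50.147.255.255) -> R13
  50.147.128.0/17 (50.147.128.0 - 50.147.255.255) -> R14
More-specific entries that do NOT match:
  34.147.225.136/29 (34.147.225.136 - 34.147.225.143) does not contain 50.147.225.137
  50.147.233.0/24 (50.147.233.0 - 50.147.233.255) does not contain 50.147.225.137
  50.131.224.0/22 (50.131.224.0 - 50.131.227.255) does not contain 50.147.225.137
  50.147.240.0/20 (50.147.240.0 - 50.147.255.255) does not contain 50.147.225.137
  50.147.160.0/20 (50.147.160.0 - 50.147.175.255) does not contain 50.147.225.137
  50.147.192.0/19 (50.147.192.0 - 50.147.223.255) does not contain 50.147.225.137
  50.145.192.0/18 (50.145.192.0 - 50.145.255.255) does not contain 50.147.225.137
  50.151.192.0/18 (50.151.192.0 - 50.151.255.255) does not contain 50.147.225.137
Longest matching prefix is /17 -> next hop R14.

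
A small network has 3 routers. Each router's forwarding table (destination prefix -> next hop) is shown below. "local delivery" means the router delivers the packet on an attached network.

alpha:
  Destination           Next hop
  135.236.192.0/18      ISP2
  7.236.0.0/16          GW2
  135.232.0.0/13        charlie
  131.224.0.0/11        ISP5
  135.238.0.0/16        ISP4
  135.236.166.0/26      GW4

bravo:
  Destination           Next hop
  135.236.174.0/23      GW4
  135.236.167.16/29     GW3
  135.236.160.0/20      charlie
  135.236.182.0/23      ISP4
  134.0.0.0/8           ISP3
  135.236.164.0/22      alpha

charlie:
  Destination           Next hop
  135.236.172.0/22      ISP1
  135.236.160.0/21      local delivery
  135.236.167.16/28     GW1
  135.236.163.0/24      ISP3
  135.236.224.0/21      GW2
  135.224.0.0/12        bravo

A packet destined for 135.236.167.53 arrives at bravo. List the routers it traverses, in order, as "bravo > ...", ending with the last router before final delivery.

At bravo: longest match for 135.236.167.53 is 135.236.164.0/22 -> alpha
At alpha: longest match for 135.236.167.53 is 135.232.0.0/13 -> charlie
At charlie: longest match for 135.236.167.53 is 135.236.160.0/21 -> local delivery

bravo > alpha > charlie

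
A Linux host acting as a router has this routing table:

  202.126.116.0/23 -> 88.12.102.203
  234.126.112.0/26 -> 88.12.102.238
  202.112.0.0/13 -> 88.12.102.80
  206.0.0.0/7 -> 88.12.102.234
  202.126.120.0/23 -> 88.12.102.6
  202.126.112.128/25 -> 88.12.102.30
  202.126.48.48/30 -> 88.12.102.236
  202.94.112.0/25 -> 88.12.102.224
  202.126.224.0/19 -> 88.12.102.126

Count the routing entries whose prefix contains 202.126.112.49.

0

No listed prefix contains 202.126.112.49.
Total matching entries: 0.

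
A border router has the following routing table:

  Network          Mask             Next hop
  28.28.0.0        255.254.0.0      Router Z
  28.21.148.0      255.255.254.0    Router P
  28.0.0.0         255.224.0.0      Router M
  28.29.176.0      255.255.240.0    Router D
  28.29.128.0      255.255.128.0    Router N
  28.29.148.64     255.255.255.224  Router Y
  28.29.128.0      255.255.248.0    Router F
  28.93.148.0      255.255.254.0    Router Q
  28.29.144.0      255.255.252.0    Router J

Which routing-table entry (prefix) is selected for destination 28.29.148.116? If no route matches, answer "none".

Entries matching 28.29.148.116:
  28.0.0.0/11 (28.0.0.0 - 28.31.255.255)
  28.28.0.0/15 (28.28.0.0 - 28.29.255.255)
  28.29.128.0/17 (28.29.128.0 - 28.29.255.255)
Most specific is 28.29.128.0/17.

28.29.128.0/17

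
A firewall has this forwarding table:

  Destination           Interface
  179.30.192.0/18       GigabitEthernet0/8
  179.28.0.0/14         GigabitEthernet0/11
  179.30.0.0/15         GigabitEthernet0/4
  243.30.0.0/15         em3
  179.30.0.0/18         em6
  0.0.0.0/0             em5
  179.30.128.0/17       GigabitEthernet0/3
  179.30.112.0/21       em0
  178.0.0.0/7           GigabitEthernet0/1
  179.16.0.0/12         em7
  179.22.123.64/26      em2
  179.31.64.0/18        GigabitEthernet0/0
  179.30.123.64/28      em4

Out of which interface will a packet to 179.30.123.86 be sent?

Routes whose prefix contains 179.30.123.86:
  0.0.0.0/0 (default, matches everything) -> em5
  178.0.0.0/7 (178.0.0.0 - 179.255.255.255) -> GigabitEthernet0/1
  179.16.0.0/12 (179.16.0.0 - 179.31.255.255) -> em7
  179.28.0.0/14 (179.28.0.0 - 179.31.255.255) -> GigabitEthernet0/11
  179.30.0.0/15 (179.30.0.0 - 179.31.255.255) -> GigabitEthernet0/4
More-specific entries that do NOT match:
  179.30.123.64/28 (179.30.123.64 - 179.30.123.79) does not contain 179.30.123.86
  179.22.123.64/26 (179.22.123.64 - 179.22.123.127) does not contain 179.30.123.86
  179.30.112.0/21 (179.30.112.0 - 179.30.119.255) does not contain 179.30.123.86
  179.30.192.0/18 (179.30.192.0 - 179.30.255.255) does not contain 179.30.123.86
  179.30.0.0/18 (179.30.0.0 - 179.30.63.255) does not contain 179.30.123.86
  179.31.64.0/18 (179.31.64.0 - 179.31.127.255) does not contain 179.30.123.86
  179.30.128.0/17 (179.30.128.0 - 179.30.255.255) does not contain 179.30.123.86
Longest matching prefix is /15 -> interface GigabitEthernet0/4.

GigabitEthernet0/4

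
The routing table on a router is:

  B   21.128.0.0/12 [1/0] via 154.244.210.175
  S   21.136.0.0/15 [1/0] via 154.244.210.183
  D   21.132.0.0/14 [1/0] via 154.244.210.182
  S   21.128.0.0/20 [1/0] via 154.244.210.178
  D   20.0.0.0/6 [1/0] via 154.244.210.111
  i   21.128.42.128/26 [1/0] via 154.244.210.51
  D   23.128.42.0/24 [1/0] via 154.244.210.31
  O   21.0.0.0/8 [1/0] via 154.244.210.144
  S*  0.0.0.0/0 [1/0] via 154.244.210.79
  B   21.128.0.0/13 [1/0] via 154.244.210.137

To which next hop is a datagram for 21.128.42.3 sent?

154.244.210.137

Routes whose prefix contains 21.128.42.3:
  0.0.0.0/0 (default, matches everything) -> 154.244.210.79
  20.0.0.0/6 (20.0.0.0 - 23.255.255.255) -> 154.244.210.111
  21.0.0.0/8 (21.0.0.0 - 21.255.255.255) -> 154.244.210.144
  21.128.0.0/12 (21.128.0.0 - 21.143.255.255) -> 154.244.210.175
  21.128.0.0/13 (21.128.0.0 - 21.135.255.255) -> 154.244.210.137
More-specific entries that do NOT match:
  21.128.42.128/26 (21.128.42.128 - 21.128.42.191) does not contain 21.128.42.3
  23.128.42.0/24 (23.128.42.0 - 23.128.42.255) does not contain 21.128.42.3
  21.128.0.0/20 (21.128.0.0 - 21.128.15.255) does not contain 21.128.42.3
  21.136.0.0/15 (21.136.0.0 - 21.137.255.255) does not contain 21.128.42.3
  21.132.0.0/14 (21.132.0.0 - 21.135.255.255) does not contain 21.128.42.3
Longest matching prefix is /13 -> next hop 154.244.210.137.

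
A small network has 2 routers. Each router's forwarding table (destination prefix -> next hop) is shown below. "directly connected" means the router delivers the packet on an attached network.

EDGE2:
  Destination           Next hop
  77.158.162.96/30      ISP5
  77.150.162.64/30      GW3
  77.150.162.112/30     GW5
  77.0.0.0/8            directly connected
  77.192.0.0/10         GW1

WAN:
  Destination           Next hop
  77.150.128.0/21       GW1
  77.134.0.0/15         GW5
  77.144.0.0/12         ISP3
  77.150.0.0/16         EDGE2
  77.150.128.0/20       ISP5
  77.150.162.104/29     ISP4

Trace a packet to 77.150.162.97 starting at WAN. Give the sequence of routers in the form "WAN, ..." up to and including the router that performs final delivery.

At WAN: longest match for 77.150.162.97 is 77.150.0.0/16 -> EDGE2
At EDGE2: longest match for 77.150.162.97 is 77.0.0.0/8 -> directly connected

WAN, EDGE2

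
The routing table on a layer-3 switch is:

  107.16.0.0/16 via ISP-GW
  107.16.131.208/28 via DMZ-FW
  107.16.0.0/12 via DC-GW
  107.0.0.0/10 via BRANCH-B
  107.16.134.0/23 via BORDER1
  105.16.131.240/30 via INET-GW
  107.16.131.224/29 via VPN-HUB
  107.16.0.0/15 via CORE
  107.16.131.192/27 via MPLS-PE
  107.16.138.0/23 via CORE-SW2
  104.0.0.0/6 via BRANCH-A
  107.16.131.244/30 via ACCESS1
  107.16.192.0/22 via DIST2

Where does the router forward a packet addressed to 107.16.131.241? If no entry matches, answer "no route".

ISP-GW

Routes whose prefix contains 107.16.131.241:
  104.0.0.0/6 (104.0.0.0 - 107.255.255.255) -> BRANCH-A
  107.0.0.0/10 (107.0.0.0 - 107.63.255.255) -> BRANCH-B
  107.16.0.0/12 (107.16.0.0 - 107.31.255.255) -> DC-GW
  107.16.0.0/15 (107.16.0.0 - 107.17.255.255) -> CORE
  107.16.0.0/16 (107.16.0.0 - 107.16.255.255) -> ISP-GW
More-specific entries that do NOT match:
  105.16.131.240/30 (105.16.131.240 - 105.16.131.243) does not contain 107.16.131.241
  107.16.131.244/30 (107.16.131.244 - 107.16.131.247) does not contain 107.16.131.241
  107.16.131.224/29 (107.16.131.224 - 107.16.131.231) does not contain 107.16.131.241
  107.16.131.208/28 (107.16.131.208 - 107.16.131.223) does not contain 107.16.131.241
  107.16.131.192/27 (107.16.131.192 - 107.16.131.223) does not contain 107.16.131.241
  107.16.134.0/23 (107.16.134.0 - 107.16.135.255) does not contain 107.16.131.241
  107.16.138.0/23 (107.16.138.0 - 107.16.139.255) does not contain 107.16.131.241
  107.16.192.0/22 (107.16.192.0 - 107.16.195.255) does not contain 107.16.131.241
Longest matching prefix is /16 -> next hop ISP-GW.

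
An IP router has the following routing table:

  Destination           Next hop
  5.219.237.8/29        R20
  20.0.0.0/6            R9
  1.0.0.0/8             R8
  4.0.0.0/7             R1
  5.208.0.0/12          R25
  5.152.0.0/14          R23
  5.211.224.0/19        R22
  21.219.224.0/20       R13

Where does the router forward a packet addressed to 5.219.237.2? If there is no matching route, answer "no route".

Routes whose prefix contains 5.219.237.2:
  4.0.0.0/7 (4.0.0.0 - 5.255.255.255) -> R1
  5.208.0.0/12 (5.208.0.0 - 5.223.255.255) -> R25
More-specific entries that do NOT match:
  5.219.237.8/29 (5.219.237.8 - 5.219.237.15) does not contain 5.219.237.2
  21.219.224.0/20 (21.219.224.0 - 21.219.239.255) does not contain 5.219.237.2
  5.211.224.0/19 (5.211.224.0 - 5.211.255.255) does not contain 5.219.237.2
  5.152.0.0/14 (5.152.0.0 - 5.155.255.255) does not contain 5.219.237.2
Longest matching prefix is /12 -> next hop R25.

R25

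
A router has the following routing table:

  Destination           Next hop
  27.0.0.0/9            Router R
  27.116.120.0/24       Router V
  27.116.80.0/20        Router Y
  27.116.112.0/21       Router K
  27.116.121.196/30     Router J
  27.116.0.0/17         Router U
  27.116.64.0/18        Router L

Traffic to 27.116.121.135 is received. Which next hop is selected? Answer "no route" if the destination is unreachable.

Router L

Routes whose prefix contains 27.116.121.135:
  27.0.0.0/9 (27.0.0.0 - 27.127.255.255) -> Router R
  27.116.0.0/17 (27.116.0.0 - 27.116.127.255) -> Router U
  27.116.64.0/18 (27.116.64.0 - 27.116.127.255) -> Router L
More-specific entries that do NOT match:
  27.116.121.196/30 (27.116.121.196 - 27.116.121.199) does not contain 27.116.121.135
  27.116.120.0/24 (27.116.120.0 - 27.116.120.255) does not contain 27.116.121.135
  27.116.112.0/21 (27.116.112.0 - 27.116.119.255) does not contain 27.116.121.135
  27.116.80.0/20 (27.116.80.0 - 27.116.95.255) does not contain 27.116.121.135
Longest matching prefix is /18 -> next hop Router L.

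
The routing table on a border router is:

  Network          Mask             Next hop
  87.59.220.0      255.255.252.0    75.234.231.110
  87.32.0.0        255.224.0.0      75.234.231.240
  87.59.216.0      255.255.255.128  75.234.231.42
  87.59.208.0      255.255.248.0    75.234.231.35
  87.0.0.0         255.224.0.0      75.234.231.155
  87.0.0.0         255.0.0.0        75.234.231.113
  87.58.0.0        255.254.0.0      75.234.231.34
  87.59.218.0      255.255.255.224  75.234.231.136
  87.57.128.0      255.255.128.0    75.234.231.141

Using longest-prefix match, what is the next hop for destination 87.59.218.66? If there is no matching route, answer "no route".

75.234.231.34

Routes whose prefix contains 87.59.218.66:
  87.0.0.0/8 (87.0.0.0 - 87.255.255.255) -> 75.234.231.113
  87.32.0.0/11 (87.32.0.0 - 87.63.255.255) -> 75.234.231.240
  87.58.0.0/15 (87.58.0.0 - 87.59.255.255) -> 75.234.231.34
More-specific entries that do NOT match:
  87.59.218.0/27 (87.59.218.0 - 87.59.218.31) does not contain 87.59.218.66
  87.59.216.0/25 (87.59.216.0 - 87.59.216.127) does not contain 87.59.218.66
  87.59.220.0/22 (87.59.220.0 - 87.59.223.255) does not contain 87.59.218.66
  87.59.208.0/21 (87.59.208.0 - 87.59.215.255) does not contain 87.59.218.66
  87.57.128.0/17 (87.57.128.0 - 87.57.255.255) does not contain 87.59.218.66
Longest matching prefix is /15 -> next hop 75.234.231.34.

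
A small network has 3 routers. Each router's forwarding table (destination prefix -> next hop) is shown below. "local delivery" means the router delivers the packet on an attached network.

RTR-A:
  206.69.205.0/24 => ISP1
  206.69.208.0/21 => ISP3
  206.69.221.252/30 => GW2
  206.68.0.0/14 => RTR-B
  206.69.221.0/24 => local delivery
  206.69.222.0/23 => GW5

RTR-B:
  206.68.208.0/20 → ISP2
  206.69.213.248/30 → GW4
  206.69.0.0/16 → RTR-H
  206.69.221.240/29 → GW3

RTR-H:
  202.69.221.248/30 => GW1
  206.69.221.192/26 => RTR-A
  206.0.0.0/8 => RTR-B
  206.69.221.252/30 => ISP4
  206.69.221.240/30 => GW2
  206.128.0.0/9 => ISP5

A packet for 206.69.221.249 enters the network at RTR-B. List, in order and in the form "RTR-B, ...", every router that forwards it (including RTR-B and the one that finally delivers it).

RTR-B, RTR-H, RTR-A

At RTR-B: longest match for 206.69.221.249 is 206.69.0.0/16 -> RTR-H
At RTR-H: longest match for 206.69.221.249 is 206.69.221.192/26 -> RTR-A
At RTR-A: longest match for 206.69.221.249 is 206.69.221.0/24 -> local delivery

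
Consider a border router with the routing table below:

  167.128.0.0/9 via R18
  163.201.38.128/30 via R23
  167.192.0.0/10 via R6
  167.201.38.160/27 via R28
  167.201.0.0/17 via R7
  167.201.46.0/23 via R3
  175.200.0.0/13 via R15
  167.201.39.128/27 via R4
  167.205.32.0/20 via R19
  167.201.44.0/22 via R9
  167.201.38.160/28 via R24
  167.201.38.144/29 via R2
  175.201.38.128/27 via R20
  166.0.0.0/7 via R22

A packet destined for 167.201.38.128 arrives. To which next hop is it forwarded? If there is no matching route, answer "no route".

Routes whose prefix contains 167.201.38.128:
  166.0.0.0/7 (166.0.0.0 - 167.255.255.255) -> R22
  167.128.0.0/9 (167.128.0.0 - 167.255.255.255) -> R18
  167.192.0.0/10 (167.192.0.0 - 167.255.255.255) -> R6
  167.201.0.0/17 (167.201.0.0 - 167.201.127.255) -> R7
More-specific entries that do NOT match:
  163.201.38.128/30 (163.201.38.128 - 163.201.38.131) does not contain 167.201.38.128
  167.201.38.144/29 (167.201.38.144 - 167.201.38.151) does not contain 167.201.38.128
  167.201.38.160/28 (167.201.38.160 - 167.201.38.175) does not contain 167.201.38.128
  167.201.38.160/27 (167.201.38.160 - 167.201.38.191) does not contain 167.201.38.128
  167.201.39.128/27 (167.201.39.128 - 167.201.39.159) does not contain 167.201.38.128
  175.201.38.128/27 (175.201.38.128 - 175.201.38.159) does not contain 167.201.38.128
  167.201.46.0/23 (167.201.46.0 - 167.201.47.255) does not contain 167.201.38.128
  167.201.44.0/22 (167.201.44.0 - 167.201.47.255) does not contain 167.201.38.128
  167.205.32.0/20 (167.205.32.0 - 167.205.47.255) does not contain 167.201.38.128
Longest matching prefix is /17 -> next hop R7.

R7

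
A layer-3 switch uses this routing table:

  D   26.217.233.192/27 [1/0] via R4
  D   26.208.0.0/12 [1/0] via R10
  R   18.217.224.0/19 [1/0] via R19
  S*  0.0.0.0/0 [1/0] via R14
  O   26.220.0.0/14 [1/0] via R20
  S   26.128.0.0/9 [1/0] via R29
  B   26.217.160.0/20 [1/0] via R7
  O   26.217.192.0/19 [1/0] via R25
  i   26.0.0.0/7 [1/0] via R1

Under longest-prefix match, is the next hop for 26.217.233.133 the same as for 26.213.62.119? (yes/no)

26.217.233.133: longest match 26.208.0.0/12 -> R10
26.213.62.119: longest match 26.208.0.0/12 -> R10

yes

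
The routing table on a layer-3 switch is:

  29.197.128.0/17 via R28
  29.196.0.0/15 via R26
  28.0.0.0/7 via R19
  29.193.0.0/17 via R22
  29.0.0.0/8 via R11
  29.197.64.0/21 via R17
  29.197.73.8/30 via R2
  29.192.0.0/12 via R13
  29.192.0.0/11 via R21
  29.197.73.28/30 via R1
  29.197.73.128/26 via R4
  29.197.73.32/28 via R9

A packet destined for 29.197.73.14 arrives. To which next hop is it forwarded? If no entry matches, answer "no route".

R26

Routes whose prefix contains 29.197.73.14:
  28.0.0.0/7 (28.0.0.0 - 29.255.255.255) -> R19
  29.0.0.0/8 (29.0.0.0 - 29.255.255.255) -> R11
  29.192.0.0/11 (29.192.0.0 - 29.223.255.255) -> R21
  29.192.0.0/12 (29.192.0.0 - 29.207.255.255) -> R13
  29.196.0.0/15 (29.196.0.0 - 29.197.255.255) -> R26
More-specific entries that do NOT match:
  29.197.73.8/30 (29.197.73.8 - 29.197.73.11) does not contain 29.197.73.14
  29.197.73.28/30 (29.197.73.28 - 29.197.73.31) does not contain 29.197.73.14
  29.197.73.32/28 (29.197.73.32 - 29.197.73.47) does not contain 29.197.73.14
  29.197.73.128/26 (29.197.73.128 - 29.197.73.191) does not contain 29.197.73.14
  29.197.64.0/21 (29.197.64.0 - 29.197.71.255) does not contain 29.197.73.14
  29.197.128.0/17 (29.197.128.0 - 29.197.255.255) does not contain 29.197.73.14
  29.193.0.0/17 (29.193.0.0 - 29.193.127.255) does not contain 29.197.73.14
Longest matching prefix is /15 -> next hop R26.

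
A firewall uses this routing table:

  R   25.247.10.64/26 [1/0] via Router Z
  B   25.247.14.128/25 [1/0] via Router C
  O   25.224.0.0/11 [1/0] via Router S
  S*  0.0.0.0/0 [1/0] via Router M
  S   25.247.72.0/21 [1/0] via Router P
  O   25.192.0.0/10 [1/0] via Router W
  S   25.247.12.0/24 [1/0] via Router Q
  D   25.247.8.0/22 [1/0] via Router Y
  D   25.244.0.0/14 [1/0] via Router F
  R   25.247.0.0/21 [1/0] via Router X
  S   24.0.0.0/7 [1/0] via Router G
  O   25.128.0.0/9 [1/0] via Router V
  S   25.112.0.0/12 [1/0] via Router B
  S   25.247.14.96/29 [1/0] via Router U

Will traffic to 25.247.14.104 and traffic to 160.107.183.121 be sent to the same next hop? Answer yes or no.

25.247.14.104: longest match 25.244.0.0/14 -> Router F
160.107.183.121: longest match 0.0.0.0/0 -> Router M

no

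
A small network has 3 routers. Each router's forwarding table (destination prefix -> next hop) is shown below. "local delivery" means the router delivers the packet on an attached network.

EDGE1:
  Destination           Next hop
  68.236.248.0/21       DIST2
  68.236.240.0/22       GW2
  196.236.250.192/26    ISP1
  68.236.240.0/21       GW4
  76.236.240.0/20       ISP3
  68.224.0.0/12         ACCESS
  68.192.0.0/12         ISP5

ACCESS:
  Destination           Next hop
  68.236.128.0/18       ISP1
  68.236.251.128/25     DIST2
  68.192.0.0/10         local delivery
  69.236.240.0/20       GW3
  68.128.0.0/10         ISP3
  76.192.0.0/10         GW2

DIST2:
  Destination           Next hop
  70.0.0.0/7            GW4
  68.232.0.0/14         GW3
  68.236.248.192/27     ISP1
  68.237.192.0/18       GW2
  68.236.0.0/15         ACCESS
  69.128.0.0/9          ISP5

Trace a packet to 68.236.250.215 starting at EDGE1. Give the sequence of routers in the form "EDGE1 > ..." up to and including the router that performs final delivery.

At EDGE1: longest match for 68.236.250.215 is 68.236.248.0/21 -> DIST2
At DIST2: longest match for 68.236.250.215 is 68.236.0.0/15 -> ACCESS
At ACCESS: longest match for 68.236.250.215 is 68.192.0.0/10 -> local delivery

EDGE1 > DIST2 > ACCESS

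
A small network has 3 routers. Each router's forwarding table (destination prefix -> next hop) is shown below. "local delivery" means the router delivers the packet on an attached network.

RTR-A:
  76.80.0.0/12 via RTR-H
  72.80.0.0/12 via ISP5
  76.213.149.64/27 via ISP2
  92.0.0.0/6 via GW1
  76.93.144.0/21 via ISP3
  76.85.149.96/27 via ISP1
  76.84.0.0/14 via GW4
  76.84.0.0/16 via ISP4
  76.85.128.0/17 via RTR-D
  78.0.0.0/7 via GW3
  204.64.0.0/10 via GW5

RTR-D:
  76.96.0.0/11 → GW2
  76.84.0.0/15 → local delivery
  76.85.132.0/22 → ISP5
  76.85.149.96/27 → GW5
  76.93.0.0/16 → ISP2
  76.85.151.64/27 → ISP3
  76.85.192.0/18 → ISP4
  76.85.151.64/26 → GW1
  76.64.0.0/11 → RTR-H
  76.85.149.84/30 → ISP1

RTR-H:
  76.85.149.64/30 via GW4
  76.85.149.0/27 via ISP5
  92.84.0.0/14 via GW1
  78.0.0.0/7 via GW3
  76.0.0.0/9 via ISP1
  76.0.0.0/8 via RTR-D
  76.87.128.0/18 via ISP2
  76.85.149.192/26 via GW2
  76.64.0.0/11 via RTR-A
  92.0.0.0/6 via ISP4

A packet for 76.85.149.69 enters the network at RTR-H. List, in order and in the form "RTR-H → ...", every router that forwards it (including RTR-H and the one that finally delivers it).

At RTR-H: longest match for 76.85.149.69 is 76.64.0.0/11 -> RTR-A
At RTR-A: longest match for 76.85.149.69 is 76.85.128.0/17 -> RTR-D
At RTR-D: longest match for 76.85.149.69 is 76.84.0.0/15 -> local delivery

RTR-H → RTR-A → RTR-D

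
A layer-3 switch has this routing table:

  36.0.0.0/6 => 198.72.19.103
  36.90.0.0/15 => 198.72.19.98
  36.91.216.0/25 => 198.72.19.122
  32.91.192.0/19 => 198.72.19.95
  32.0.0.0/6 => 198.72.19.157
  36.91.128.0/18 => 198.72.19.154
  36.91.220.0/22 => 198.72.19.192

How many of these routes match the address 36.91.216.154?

2

Prefixes containing 36.91.216.154:
  36.0.0.0/6 (36.0.0.0 - 39.255.255.255)
  36.90.0.0/15 (36.90.0.0 - 36.91.255.255)
Total matching entries: 2.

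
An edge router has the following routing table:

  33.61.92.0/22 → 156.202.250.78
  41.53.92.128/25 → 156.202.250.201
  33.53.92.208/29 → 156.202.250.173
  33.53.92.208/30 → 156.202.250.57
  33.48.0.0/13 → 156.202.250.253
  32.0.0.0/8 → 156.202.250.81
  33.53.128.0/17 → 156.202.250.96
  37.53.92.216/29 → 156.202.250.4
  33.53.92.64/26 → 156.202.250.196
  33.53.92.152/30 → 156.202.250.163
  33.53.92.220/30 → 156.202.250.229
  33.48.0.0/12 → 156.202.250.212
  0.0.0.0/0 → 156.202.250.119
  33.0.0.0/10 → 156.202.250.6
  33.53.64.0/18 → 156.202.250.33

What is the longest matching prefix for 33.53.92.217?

33.53.64.0/18

Entries matching 33.53.92.217:
  0.0.0.0/0 (default, matches everything)
  33.0.0.0/10 (33.0.0.0 - 33.63.255.255)
  33.48.0.0/12 (33.48.0.0 - 33.63.255.255)
  33.48.0.0/13 (33.48.0.0 - 33.55.255.255)
  33.53.64.0/18 (33.53.64.0 - 33.53.127.255)
Most specific is 33.53.64.0/18.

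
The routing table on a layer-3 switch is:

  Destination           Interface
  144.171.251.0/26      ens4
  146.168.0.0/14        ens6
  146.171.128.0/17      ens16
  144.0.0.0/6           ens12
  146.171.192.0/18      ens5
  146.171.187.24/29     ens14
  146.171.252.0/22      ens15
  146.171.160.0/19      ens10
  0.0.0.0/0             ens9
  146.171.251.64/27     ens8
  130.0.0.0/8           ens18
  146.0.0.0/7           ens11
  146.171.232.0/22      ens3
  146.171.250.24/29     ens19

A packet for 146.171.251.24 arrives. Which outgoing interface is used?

Routes whose prefix contains 146.171.251.24:
  0.0.0.0/0 (default, matches everything) -> ens9
  144.0.0.0/6 (144.0.0.0 - 147.255.255.255) -> ens12
  146.0.0.0/7 (146.0.0.0 - 147.255.255.255) -> ens11
  146.168.0.0/14 (146.168.0.0 - 146.171.255.255) -> ens6
  146.171.128.0/17 (146.171.128.0 - 146.171.255.255) -> ens16
  146.171.192.0/18 (146.171.192.0 - 146.171.255.255) -> ens5
More-specific entries that do NOT match:
  146.171.187.24/29 (146.171.187.24 - 146.171.187.31) does not contain 146.171.251.24
  146.171.250.24/29 (146.171.250.24 - 146.171.250.31) does not contain 146.171.251.24
  146.171.251.64/27 (146.171.251.64 - 146.171.251.95) does not contain 146.171.251.24
  144.171.251.0/26 (144.171.251.0 - 144.171.251.63) does not contain 146.171.251.24
  146.171.252.0/22 (146.171.252.0 - 146.171.255.255) does not contain 146.171.251.24
  146.171.232.0/22 (146.171.232.0 - 146.171.235.255) does not contain 146.171.251.24
  146.171.160.0/19 (146.171.160.0 - 146.171.191.255) does not contain 146.171.251.24
Longest matching prefix is /18 -> interface ens5.

ens5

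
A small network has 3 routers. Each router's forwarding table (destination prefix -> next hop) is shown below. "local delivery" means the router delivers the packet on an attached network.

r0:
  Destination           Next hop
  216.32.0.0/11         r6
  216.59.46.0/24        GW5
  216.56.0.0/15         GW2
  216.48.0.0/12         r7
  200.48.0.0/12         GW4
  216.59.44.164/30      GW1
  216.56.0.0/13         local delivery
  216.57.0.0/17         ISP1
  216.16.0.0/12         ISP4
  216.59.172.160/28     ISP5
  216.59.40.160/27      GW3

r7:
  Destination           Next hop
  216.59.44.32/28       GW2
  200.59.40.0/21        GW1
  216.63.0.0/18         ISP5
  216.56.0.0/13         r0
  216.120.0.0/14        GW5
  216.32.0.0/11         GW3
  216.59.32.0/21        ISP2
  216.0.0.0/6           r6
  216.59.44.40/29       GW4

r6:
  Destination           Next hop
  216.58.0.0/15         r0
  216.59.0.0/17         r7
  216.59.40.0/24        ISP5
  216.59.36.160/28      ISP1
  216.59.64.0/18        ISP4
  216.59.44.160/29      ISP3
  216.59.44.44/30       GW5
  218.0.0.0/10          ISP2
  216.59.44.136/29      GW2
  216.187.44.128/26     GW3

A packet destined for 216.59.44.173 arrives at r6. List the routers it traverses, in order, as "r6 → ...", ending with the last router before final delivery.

r6 → r7 → r0

At r6: longest match for 216.59.44.173 is 216.59.0.0/17 -> r7
At r7: longest match for 216.59.44.173 is 216.56.0.0/13 -> r0
At r0: longest match for 216.59.44.173 is 216.56.0.0/13 -> local delivery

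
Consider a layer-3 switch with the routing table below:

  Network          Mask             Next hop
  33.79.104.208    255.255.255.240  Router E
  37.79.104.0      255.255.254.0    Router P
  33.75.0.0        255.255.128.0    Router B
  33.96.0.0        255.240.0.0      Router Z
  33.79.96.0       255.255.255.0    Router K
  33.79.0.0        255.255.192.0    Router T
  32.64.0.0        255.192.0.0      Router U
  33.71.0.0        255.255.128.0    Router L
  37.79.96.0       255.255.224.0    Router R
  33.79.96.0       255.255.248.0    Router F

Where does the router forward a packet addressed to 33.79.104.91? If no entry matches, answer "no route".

No entry's prefix contains 33.79.104.91; there is no default route.

no route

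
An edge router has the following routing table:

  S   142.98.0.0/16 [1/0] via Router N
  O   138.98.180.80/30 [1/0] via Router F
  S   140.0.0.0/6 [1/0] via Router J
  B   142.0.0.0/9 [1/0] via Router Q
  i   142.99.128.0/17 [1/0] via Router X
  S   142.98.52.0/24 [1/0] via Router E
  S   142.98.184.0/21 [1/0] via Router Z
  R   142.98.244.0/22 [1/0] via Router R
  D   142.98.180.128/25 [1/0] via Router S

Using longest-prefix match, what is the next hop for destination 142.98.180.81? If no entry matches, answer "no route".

Routes whose prefix contains 142.98.180.81:
  140.0.0.0/6 (140.0.0.0 - 143.255.255.255) -> Router J
  142.0.0.0/9 (142.0.0.0 - 142.127.255.255) -> Router Q
  142.98.0.0/16 (142.98.0.0 - 142.98.255.255) -> Router N
More-specific entries that do NOT match:
  138.98.180.80/30 (138.98.180.80 - 138.98.180.83) does not contain 142.98.180.81
  142.98.180.128/25 (142.98.180.128 - 142.98.180.255) does not contain 142.98.180.81
  142.98.52.0/24 (142.98.52.0 - 142.98.52.255) does not contain 142.98.180.81
  142.98.244.0/22 (142.98.244.0 - 142.98.247.255) does not contain 142.98.180.81
  142.98.184.0/21 (142.98.184.0 - 142.98.191.255) does not contain 142.98.180.81
  142.99.128.0/17 (142.99.128.0 - 142.99.255.255) does not contain 142.98.180.81
Longest matching prefix is /16 -> next hop Router N.

Router N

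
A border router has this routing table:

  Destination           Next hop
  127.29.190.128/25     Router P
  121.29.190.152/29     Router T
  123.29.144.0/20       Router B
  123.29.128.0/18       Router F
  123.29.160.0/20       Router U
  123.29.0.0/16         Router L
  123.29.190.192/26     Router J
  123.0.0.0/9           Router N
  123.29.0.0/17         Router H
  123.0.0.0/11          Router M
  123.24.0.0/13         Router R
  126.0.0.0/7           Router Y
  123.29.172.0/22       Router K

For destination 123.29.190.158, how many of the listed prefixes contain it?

Prefixes containing 123.29.190.158:
  123.0.0.0/9 (123.0.0.0 - 123.127.255.255)
  123.0.0.0/11 (123.0.0.0 - 123.31.255.255)
  123.24.0.0/13 (123.24.0.0 - 123.31.255.255)
  123.29.0.0/16 (123.29.0.0 - 123.29.255.255)
  123.29.128.0/18 (123.29.128.0 - 123.29.191.255)
Total matching entries: 5.

5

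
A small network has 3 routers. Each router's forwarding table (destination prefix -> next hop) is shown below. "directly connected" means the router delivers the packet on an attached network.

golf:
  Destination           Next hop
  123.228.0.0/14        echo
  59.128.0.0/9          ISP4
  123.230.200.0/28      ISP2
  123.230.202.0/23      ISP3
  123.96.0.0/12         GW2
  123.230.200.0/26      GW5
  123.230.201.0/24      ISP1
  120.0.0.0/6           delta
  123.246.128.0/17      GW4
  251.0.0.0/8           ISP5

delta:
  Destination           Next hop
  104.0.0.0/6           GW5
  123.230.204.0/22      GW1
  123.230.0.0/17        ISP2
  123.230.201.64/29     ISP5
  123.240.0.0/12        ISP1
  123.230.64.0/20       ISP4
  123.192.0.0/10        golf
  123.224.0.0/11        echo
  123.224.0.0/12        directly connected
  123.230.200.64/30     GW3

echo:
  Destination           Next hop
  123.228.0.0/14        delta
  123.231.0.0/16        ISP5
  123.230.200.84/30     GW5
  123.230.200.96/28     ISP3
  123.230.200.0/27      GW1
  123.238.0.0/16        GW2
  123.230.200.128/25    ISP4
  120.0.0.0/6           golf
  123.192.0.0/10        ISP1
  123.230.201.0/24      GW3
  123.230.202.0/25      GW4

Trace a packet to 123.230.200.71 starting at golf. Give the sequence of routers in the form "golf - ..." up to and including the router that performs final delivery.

golf - echo - delta

At golf: longest match for 123.230.200.71 is 123.228.0.0/14 -> echo
At echo: longest match for 123.230.200.71 is 123.228.0.0/14 -> delta
At delta: longest match for 123.230.200.71 is 123.224.0.0/12 -> directly connected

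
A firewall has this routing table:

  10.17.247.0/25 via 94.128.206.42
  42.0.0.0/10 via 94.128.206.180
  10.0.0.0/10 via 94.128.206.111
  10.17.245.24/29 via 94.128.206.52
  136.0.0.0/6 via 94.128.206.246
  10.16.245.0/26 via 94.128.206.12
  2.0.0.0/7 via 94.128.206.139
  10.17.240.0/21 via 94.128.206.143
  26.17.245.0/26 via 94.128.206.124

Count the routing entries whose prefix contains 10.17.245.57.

2

Prefixes containing 10.17.245.57:
  10.0.0.0/10 (10.0.0.0 - 10.63.255.255)
  10.17.240.0/21 (10.17.240.0 - 10.17.247.255)
Total matching entries: 2.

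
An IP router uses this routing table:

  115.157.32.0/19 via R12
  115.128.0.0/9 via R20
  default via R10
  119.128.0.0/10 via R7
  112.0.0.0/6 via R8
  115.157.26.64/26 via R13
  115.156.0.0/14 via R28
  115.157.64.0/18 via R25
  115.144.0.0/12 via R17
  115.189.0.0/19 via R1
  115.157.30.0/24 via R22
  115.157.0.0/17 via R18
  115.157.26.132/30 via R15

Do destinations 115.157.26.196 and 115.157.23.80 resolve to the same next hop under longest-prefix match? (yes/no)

yes

115.157.26.196: longest match 115.157.0.0/17 -> R18
115.157.23.80: longest match 115.157.0.0/17 -> R18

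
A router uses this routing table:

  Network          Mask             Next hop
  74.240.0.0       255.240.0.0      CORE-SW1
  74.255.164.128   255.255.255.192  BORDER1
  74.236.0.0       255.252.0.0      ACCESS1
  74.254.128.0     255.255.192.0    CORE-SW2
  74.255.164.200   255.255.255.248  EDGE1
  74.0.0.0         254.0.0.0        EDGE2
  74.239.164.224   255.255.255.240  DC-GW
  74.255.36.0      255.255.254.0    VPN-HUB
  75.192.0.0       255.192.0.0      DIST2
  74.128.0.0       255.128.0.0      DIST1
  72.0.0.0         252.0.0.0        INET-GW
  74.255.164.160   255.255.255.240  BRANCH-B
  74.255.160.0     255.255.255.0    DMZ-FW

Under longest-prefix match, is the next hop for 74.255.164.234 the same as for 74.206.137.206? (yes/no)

no

74.255.164.234: longest match 74.240.0.0/12 -> CORE-SW1
74.206.137.206: longest match 74.128.0.0/9 -> DIST1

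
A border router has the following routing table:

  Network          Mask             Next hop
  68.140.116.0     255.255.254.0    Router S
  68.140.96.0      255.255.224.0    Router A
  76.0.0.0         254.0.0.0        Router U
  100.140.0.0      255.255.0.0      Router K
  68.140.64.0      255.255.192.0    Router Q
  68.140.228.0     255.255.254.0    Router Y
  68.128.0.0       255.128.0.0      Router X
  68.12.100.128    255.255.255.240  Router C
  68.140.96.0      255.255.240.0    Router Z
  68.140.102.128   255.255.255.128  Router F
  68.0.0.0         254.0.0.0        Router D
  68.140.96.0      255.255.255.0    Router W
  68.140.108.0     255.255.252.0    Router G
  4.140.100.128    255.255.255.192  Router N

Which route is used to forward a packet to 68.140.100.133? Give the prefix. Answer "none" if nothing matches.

Entries matching 68.140.100.133:
  68.0.0.0/7 (68.0.0.0 - 69.255.255.255)
  68.128.0.0/9 (68.128.0.0 - 68.255.255.255)
  68.140.64.0/18 (68.140.64.0 - 68.140.127.255)
  68.140.96.0/19 (68.140.96.0 - 68.140.127.255)
  68.140.96.0/20 (68.140.96.0 - 68.140.111.255)
Most specific is 68.140.96.0/20.

68.140.96.0/20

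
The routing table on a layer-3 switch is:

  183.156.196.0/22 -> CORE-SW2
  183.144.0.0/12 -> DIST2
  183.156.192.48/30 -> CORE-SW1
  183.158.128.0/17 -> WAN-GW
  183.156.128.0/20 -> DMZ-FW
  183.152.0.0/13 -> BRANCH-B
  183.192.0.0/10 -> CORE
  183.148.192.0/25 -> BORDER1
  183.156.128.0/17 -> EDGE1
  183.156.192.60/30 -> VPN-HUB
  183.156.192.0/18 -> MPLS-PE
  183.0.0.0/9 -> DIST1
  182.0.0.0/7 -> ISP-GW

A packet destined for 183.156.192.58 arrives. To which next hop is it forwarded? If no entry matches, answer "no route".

Routes whose prefix contains 183.156.192.58:
  182.0.0.0/7 (182.0.0.0 - 183.255.255.255) -> ISP-GW
  183.144.0.0/12 (183.144.0.0 - 183.159.255.255) -> DIST2
  183.152.0.0/13 (183.152.0.0 - 183.159.255.255) -> BRANCH-B
  183.156.128.0/17 (183.156.128.0 - 183.156.255.255) -> EDGE1
  183.156.192.0/18 (183.156.192.0 - 183.156.255.255) -> MPLS-PE
More-specific entries that do NOT match:
  183.156.192.48/30 (183.156.192.48 - 183.156.192.51) does not contain 183.156.192.58
  183.156.192.60/30 (183.156.192.60 - 183.156.192.63) does not contain 183.156.192.58
  183.148.192.0/25 (183.148.192.0 - 183.148.192.127) does not contain 183.156.192.58
  183.156.196.0/22 (183.156.196.0 - 183.156.199.255) does not contain 183.156.192.58
  183.156.128.0/20 (183.156.128.0 - 183.156.143.255) does not contain 183.156.192.58
Longest matching prefix is /18 -> next hop MPLS-PE.

MPLS-PE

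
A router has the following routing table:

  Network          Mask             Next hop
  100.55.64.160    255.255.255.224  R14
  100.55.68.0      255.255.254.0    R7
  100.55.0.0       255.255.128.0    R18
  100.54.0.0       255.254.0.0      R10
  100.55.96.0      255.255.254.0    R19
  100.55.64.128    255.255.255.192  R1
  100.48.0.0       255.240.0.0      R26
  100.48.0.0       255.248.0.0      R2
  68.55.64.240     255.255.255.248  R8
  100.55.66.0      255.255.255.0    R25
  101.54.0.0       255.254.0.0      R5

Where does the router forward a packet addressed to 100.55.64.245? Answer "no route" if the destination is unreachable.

Routes whose prefix contains 100.55.64.245:
  100.48.0.0/12 (100.48.0.0 - 100.63.255.255) -> R26
  100.48.0.0/13 (100.48.0.0 - 100.55.255.255) -> R2
  100.54.0.0/15 (100.54.0.0 - 100.55.255.255) -> R10
  100.55.0.0/17 (100.55.0.0 - 100.55.127.255) -> R18
More-specific entries that do NOT match:
  68.55.64.240/29 (68.55.64.240 - 68.55.64.247) does not contain 100.55.64.245
  100.55.64.160/27 (100.55.64.160 - 100.55.64.191) does not contain 100.55.64.245
  100.55.64.128/26 (100.55.64.128 - 100.55.64.191) does not contain 100.55.64.245
  100.55.66.0/24 (100.55.66.0 - 100.55.66.255) does not contain 100.55.64.245
  100.55.68.0/23 (100.55.68.0 - 100.55.69.255) does not contain 100.55.64.245
  100.55.96.0/23 (100.55.96.0 - 100.55.97.255) does not contain 100.55.64.245
Longest matching prefix is /17 -> next hop R18.

R18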